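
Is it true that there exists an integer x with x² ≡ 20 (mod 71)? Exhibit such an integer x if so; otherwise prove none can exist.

Take x = 37. Then 37² = 1369 = 19·71 + 20, so 37² ≡ 20 (mod 71).

x = 37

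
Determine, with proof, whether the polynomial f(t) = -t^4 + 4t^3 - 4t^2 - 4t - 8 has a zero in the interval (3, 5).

f(3) = -29 and f(5) = -253, both negative, so a sign-change argument is unavailable; we show f keeps this sign on the whole interval.
Substitute t = 3 + u, where 0 < u < 2 on the interval. Expanding, f(3 + u) = -u^4 - 8u^3 - 22u^2 - 28u - 29.
All 5 nonzero coefficients of this polynomial in u are negative; hence for u > 0 the value is a sum of negative terms (the constant -29 among them).
So f is strictly negative on (3, 5); no root exists in the interval.

No such root exists.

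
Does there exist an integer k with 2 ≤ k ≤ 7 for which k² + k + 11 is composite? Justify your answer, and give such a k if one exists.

The values for k = 2, 3, …, 7 are 17, 23, 31, 41, 53, 67, and each of these is prime.
So no value in the range makes the expression composite.

There is no such integer k in that range.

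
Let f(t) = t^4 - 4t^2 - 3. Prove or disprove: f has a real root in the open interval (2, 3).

Such a root exists.

f(2) = -3 and f(3) = 42, which have opposite signs.
As a polynomial, f is continuous on every closed interval.
By the Intermediate Value Theorem, f takes the value 0 somewhere in the open interval.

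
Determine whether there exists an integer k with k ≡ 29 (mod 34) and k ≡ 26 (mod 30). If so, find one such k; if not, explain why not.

No such integer exists.

Reduce both congruences modulo 2, which divides 34 and 30: they say k ≡ 29 (mod 2) and k ≡ 26 (mod 2).
However 29 ≡ 1 and 26 ≡ 0 (mod 2), and 1 ≠ 0.
So no integer satisfies both congruences.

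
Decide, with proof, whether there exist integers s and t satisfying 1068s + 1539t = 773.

There are no such integers.

Both 1068 and 1539 are divisible by gcd(1068, 1539) = 3, hence so is any combination 1068s + 1539t.
But 773 = 3·257 + 2, so 3 ∤ 773.
Therefore 1068s + 1539t = 773 has no solution in integers.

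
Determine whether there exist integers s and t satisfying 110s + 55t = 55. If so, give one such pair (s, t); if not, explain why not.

s = 0, t = 1

Every value of 110s + 55t is a multiple of gcd(110, 55) = 55; since 55 ∣ 55, solutions exist.
Dividing through by 55 reduces the equation to 2s + 1t = 1.
With a unit coefficient on t, (s, t) = (0, 1) is an immediate solution.
Indeed 110·0 + 55·1 = 0 + 55 = 55.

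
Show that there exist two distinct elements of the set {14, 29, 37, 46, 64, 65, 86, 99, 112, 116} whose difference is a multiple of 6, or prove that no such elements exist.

The pair (14, 86) works.

14 mod 6 = 2 and 86 mod 6 = 2, so 86 − 14 = 72 = 12·6.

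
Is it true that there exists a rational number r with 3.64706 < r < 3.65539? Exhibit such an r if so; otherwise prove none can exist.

r = 73/20

Scale by 20: the interval becomes (72.94120, 73.10780), which contains the integer 73.
Dividing back, 3.64706 < 73/20 < 3.65539, and 73/20 is rational.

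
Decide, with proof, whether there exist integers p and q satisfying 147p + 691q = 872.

147 and 691 are coprime, so 147p + 691q ranges over all of ℤ.
Run the Euclidean algorithm on 691 and 147: 691 = 4·147 + 103, 147 = 1·103 + 44, 103 = 2·44 + 15, 44 = 2·15 + 14, 15 = 1·14 + 1, 14 = 14·1 + 0.
Back-substituting, 1 = 15 − 1·14 = 15 − (44 − 2·15) = −44 + 3·15 = −44 + 3·(103 − 2·44) = 3·103 − 7·44 = 3·103 − 7·(147 − 1·103) = −7·147 + 10·103 = −7·147 + 10·(691 − 4·147) = 10·691 − 47·147; that is, 147·(-47) + 691·10 = 1.
Multiplying through by 872: p = (-47)·872 = -40984, q = 10·872 = 8720 is a solution.
The general solution is p = -40984 + 691k, q = 8720 − 147k; taking k = 60 gives the smaller pair p = 476, q = -100.
Indeed 147·476 + 691·(-100) = 69972 − 69100 = 872.

p = 476, q = -100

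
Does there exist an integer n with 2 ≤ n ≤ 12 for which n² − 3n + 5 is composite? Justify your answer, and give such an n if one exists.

At n = 10: 10² − 3·10 + 5 = 75 = 3·25, which is composite.

n = 10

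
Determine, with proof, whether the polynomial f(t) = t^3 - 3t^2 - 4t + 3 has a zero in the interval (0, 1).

Such a root exists.

f(0) = 3 and f(1) = -3, which have opposite signs.
f is continuous everywhere (it is a polynomial), in particular on [0, 1].
By the Intermediate Value Theorem f must vanish at some point of (0, 1).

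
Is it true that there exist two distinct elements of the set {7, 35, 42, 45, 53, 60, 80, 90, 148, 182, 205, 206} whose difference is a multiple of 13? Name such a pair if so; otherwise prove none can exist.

No such pair exists.

Two integers differ by a multiple of 13 exactly when they have the same residue mod 13. The residues are 7↦7, 35↦9, 42↦3, 45↦6, 53↦1, 60↦8, 80↦2, 90↦12, 148↦5, 182↦0, 205↦10, 206↦11.
All 12 residues are distinct, so no two elements differ by a multiple of 13.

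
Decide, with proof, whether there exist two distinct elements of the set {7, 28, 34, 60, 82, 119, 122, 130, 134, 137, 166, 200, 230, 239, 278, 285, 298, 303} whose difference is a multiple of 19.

Residues mod 19: 7↦7, 28↦9, 34↦15, 60↦3, 82↦6, 119↦5, 122↦8, 130↦16, 134↦1, 137↦4, 166↦14, 200↦10, 230↦2, 239↦11, 278↦12, 285↦0, 298↦13, 303↦18.
These 18 residues are pairwise different, hence no difference of two elements is divisible by 19.

No, no such pair exists.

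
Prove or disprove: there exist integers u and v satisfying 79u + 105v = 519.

79 and 105 are coprime, so 79u + 105v ranges over all of ℤ.
Dividing repeatedly: 105 = 1·79 + 26, 79 = 3·26 + 1, 26 = 26·1 + 0.
Back-substituting, 1 = 79 − 3·26 = 79 − 3·(105 − 1·79) = −3·105 + 4·79; that is, 79·4 + 105·(-3) = 1.
Times 519: 79·2076 + 105·(-1557) = 519, so (2076, -1557) solves it.
Subtracting 19·105 from u and adding 19·79 to v gives the tidier solution (81, -56).
Indeed 79·81 + 105·(-56) = 6399 − 5880 = 519.

u = 81, v = -56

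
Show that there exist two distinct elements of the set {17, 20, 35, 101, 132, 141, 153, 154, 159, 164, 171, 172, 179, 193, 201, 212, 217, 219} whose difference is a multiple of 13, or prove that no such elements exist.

17 mod 13 = 4 and 212 mod 13 = 4, so 212 − 17 = 195 = 15·13.

17 and 212 are such a pair.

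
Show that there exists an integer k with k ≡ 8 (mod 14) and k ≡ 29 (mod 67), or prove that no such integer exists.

k = 498

The moduli 14 and 67 are coprime, so by the Chinese Remainder Theorem a unique solution modulo 938 exists.
Write k = 8 + 14t and require 8 + 14t ≡ 29 (mod 67), i.e. 14t ≡ 21 (mod 67).
To invert 14 modulo 67: 67 = 4·14 + 11, 14 = 1·11 + 3, 11 = 3·3 + 2, 3 = 1·2 + 1, 2 = 2·1 + 0, and unwinding, 1 = 3 − 1·2 = 3 − (11 − 3·3) = −11 + 4·3 = −11 + 4·(14 − 1·11) = 4·14 − 5·11 = 4·14 − 5·(67 − 4·14) = −5·67 + 24·14. Thus 14⁻¹ ≡ 24 (mod 67).
Therefore t ≡ 24·21 = 504 ≡ 35 (mod 67).
Taking t = 35 gives k = 8 + 14·35 = 498.
Verify: 498 = 35·14 + 8 and 498 = 7·67 + 29. ✓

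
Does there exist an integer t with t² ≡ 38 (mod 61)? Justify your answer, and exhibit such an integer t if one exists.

No such integer exists.

61 is prime, so by Euler's criterion 38 is a square mod 61 iff 38^((61−1)/2) = 38^30 ≡ 1 (mod 61).
Repeated squaring mod 61: 38^2 = 1444 ≡ 41; 38^4 ≡ 41² = 1681 ≡ 34; 38^8 ≡ 34² = 1156 ≡ 58; 38^16 ≡ 58² = 3364 ≡ 9.
Since 30 = 16 + 8 + 4 + 2, 38^30 ≡ 9 · 58 · 34 · 41; multiplying out mod 61: 9·58 = 522 ≡ 34, then 34·34 = 1156 ≡ 58, then 58·41 = 2378 ≡ 60. Thus 38^30 ≡ 60 ≡ −1 (mod 61).
The value −1 means 38 is a non-residue modulo 61, so t² ≡ 38 (mod 61) is impossible.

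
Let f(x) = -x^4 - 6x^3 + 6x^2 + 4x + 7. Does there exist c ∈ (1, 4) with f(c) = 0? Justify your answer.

Yes, f has a root in the interval.

f(1) = 10 and f(4) = -521, which have opposite signs.
Since f is a polynomial it is continuous on [1, 4].
So by the Intermediate Value Theorem there is a c strictly between 1 and 4 with f(c) = 0.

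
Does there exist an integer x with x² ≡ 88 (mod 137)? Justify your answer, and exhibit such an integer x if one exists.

Take x = 122. Then 122² = 14884 = 108·137 + 88, so 122² ≡ 88 (mod 137).

x = 122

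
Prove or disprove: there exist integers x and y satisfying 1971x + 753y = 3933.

gcd(1971, 753) = 3, and 3 divides 3933, so integer solutions exist.
Dividing through by 3 reduces the equation to 657x + 251y = 1311.
Dividing repeatedly: 657 = 2·251 + 155, 251 = 1·155 + 96, 155 = 1·96 + 59, 96 = 1·59 + 37, 59 = 1·37 + 22, 37 = 1·22 + 15, 22 = 1·15 + 7, 15 = 2·7 + 1, 7 = 7·1 + 0.
Unwinding: 1 = 15 − 2·7 = 15 − 2·(22 − 1·15) = −2·22 + 3·15 = −2·22 + 3·(37 − 1·22) = 3·37 − 5·22 = 3·37 − 5·(59 − 1·37) = −5·59 + 8·37 = −5·59 + 8·(96 − 1·59) = 8·96 − 13·59 = 8·96 − 13·(155 − 1·96) = −13·155 + 21·96 = −13·155 + 21·(251 − 1·155) = 21·251 − 34·155 = 21·251 − 34·(657 − 2·251) = −34·657 + 89·251, i.e. 657·(-34) + 251·89 = 1.
Times 1311: 657·(-44574) + 251·116679 = 1311, so (-44574, 116679) solves it.
Adding 178·251 to x and subtracting 178·657 from y gives the tidier solution (104, -267).
Indeed 1971·104 + 753·(-267) = 204984 − 201051 = 3933.

x = 104, y = -267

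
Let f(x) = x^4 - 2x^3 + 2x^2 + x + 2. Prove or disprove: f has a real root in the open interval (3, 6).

No.

The endpoint values f(3) = 50 and f(6) = 944 are both positive. Claim: f(x) > 0 for every x in (3, 6).
Substitute x = 3 + u, where 0 < u < 3 on the interval. Expanding, f(3 + u) = u^4 + 10u^3 + 38u^2 + 67u + 50.
The nonzero coefficients here are all positive, so for u > 0 every term is positive (or zero), and the constant term 50 is strictly positive.
Therefore f(x) > 0 throughout (3, 6), and f has no zero there.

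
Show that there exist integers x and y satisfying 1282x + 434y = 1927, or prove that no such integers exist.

No, no such integers exist.

Any value of 1282x + 434y is a multiple of gcd(1282, 434) = 2.
However 1927 leaves remainder 1 on division by 2.
Therefore 1282x + 434y = 1927 has no solution in integers.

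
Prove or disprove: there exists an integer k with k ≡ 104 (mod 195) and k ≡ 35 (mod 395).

Reduce both congruences modulo 5, which divides 195 and 395: they say k ≡ 104 (mod 5) and k ≡ 35 (mod 5).
However 104 ≡ 4 and 35 ≡ 0 (mod 5), and 4 ≠ 0.
Hence the system has no solution.

There is no such integer.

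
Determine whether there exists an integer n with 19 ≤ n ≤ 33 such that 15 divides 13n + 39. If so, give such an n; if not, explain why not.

At n = 27 we get 13·27 + 39 = 390, and 390 = 15·26.

n = 27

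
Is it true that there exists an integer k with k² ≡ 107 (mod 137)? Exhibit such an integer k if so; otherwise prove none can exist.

Take k = 45. Then 45² = 2025 = 14·137 + 107, so 45² ≡ 107 (mod 137).

k = 45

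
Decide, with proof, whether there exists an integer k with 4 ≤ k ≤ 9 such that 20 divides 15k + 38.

There is no such integer k in that range.

At k = 4, 15·4 + 38 = 98 ≡ 18 (mod 20), and each step in k adds 15, giving residues 18, 13, 8, 3, 18, 13 for k = 4, 5, …, 9.
The residue 0 does not occur, so no k in [4, 9] makes 15k + 38 a multiple of 20.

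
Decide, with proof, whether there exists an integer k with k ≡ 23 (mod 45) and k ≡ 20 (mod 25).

There is no such integer.

gcd(45, 25) = 5. If k ≡ 23 (mod 45) and k ≡ 20 (mod 25), then k ≡ 23 (mod 5) and k ≡ 20 (mod 5).
These are incompatible: 23 − 20 = 3 is not divisible by 5.
So no integer satisfies both congruences.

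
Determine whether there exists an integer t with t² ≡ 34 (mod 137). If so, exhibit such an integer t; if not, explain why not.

t = 87

Take t = 87. Then 87² = 7569 = 55·137 + 34, so 87² ≡ 34 (mod 137).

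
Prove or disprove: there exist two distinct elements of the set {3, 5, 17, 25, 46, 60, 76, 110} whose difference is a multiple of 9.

There is no such pair.

Residues mod 9: 3↦3, 5↦5, 17↦8, 25↦7, 46↦1, 60↦6, 76↦4, 110↦2.
No residue repeats among the 8 elements, so no pair has difference ≡ 0 (mod 9).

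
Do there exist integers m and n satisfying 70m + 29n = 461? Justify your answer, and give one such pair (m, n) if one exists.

m = 7, n = -1

70 and 29 are coprime, so 70m + 29n ranges over all of ℤ.
Euclidean algorithm: 70 = 2·29 + 12, 29 = 2·12 + 5, 12 = 2·5 + 2, 5 = 2·2 + 1, 2 = 2·1 + 0.
Back-substituting, 1 = 5 − 2·2 = 5 − 2·(12 − 2·5) = −2·12 + 5·5 = −2·12 + 5·(29 − 2·12) = 5·29 − 12·12 = 5·29 − 12·(70 − 2·29) = −12·70 + 29·29; that is, 70·(-12) + 29·29 = 1.
Scaling by 461 gives the particular solution (m, n) = (-5532, 13369).
Adding 191·29 to m and subtracting 191·70 from n gives the tidier solution (7, -1).
Check: 70·7 + 29·(-1) = 490 − 29 = 461. ✓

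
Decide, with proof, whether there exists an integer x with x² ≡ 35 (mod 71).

Apply Euler's criterion with the prime 71: 35 is a quadratic residue iff 35^35 ≡ 1 (mod 71), and a non-residue iff it is ≡ −1.
Squaring successively (mod 71): 35^2 = 1225 ≡ 18; 35^4 ≡ 18² = 324 ≡ 40; 35^8 ≡ 40² = 1600 ≡ 38; 35^16 ≡ 38² = 1444 ≡ 24; 35^32 ≡ 24² = 576 ≡ 8.
Since 35 = 32 + 2 + 1, 35^35 ≡ 8 · 18 · 35; multiplying out mod 71: 8·18 = 144 ≡ 2, then 2·35 = 70 ≡ 70. Thus 35^35 ≡ 70 ≡ −1 (mod 71).
By Euler's criterion 35 is a quadratic non-residue mod 71: no x satisfies x² ≡ 35 (mod 71).

No such integer exists.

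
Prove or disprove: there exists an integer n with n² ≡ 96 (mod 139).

Take n = 97. Then 97² = 9409 = 67·139 + 96, so 97² ≡ 96 (mod 139).

n = 97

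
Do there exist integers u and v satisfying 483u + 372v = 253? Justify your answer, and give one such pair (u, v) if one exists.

There are no such integers.

Any value of 483u + 372v is a multiple of gcd(483, 372) = 3.
But 253 = 3·84 + 1, so 3 ∤ 253.
Hence no integers u, v satisfy the equation.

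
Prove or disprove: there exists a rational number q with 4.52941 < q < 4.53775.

q = 68/15

Look for a denominator N such that an integer falls strictly between N·4.52941 and N·4.53775. N = 15 works: 15·4.52941 = 67.94115 < 68 < 68.06625 = 15·4.53775.
Hence 68/15 is a rational number with 4.52941 < 68/15 < 4.53775.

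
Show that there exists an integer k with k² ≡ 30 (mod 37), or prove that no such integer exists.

Take k = 17. Then 17² = 289 = 7·37 + 30, so 17² ≡ 30 (mod 37).

k = 17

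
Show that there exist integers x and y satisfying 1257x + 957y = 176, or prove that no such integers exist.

No such integers exist.

Both 1257 and 957 are divisible by gcd(1257, 957) = 3, hence so is any combination 1257x + 957y.
However 176 leaves remainder 2 on division by 3.
Hence no integers x, y satisfy the equation.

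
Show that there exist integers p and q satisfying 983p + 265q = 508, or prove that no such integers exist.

Since gcd(983, 265) = 1, every integer is an integer combination of 983 and 265.
Run the Euclidean algorithm on 983 and 265: 983 = 3·265 + 188, 265 = 1·188 + 77, 188 = 2·77 + 34, 77 = 2·34 + 9, 34 = 3·9 + 7, 9 = 1·7 + 2, 7 = 3·2 + 1, 2 = 2·1 + 0.
Unwinding: 1 = 7 − 3·2 = 7 − 3·(9 − 1·7) = −3·9 + 4·7 = −3·9 + 4·(34 − 3·9) = 4·34 − 15·9 = 4·34 − 15·(77 − 2·34) = −15·77 + 34·34 = −15·77 + 34·(188 − 2·77) = 34·188 − 83·77 = 34·188 − 83·(265 − 1·188) = −83·265 + 117·188 = −83·265 + 117·(983 − 3·265) = 117·983 − 434·265, i.e. 983·117 + 265·(-434) = 1.
Multiplying through by 508: p = 117·508 = 59436, q = (-434)·508 = -220472 is a solution.
The general solution is p = 59436 + 265k, q = -220472 − 983k; taking k = -224 gives the smaller pair p = 76, q = -280.
Indeed 983·76 + 265·(-280) = 74708 − 74200 = 508.

p = 76, q = -280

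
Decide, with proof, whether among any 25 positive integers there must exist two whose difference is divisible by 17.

Each integer lies in one of the 17 residue classes modulo 17.
Since 25 > 17, two of the 25 integers must share a residue class by the pigeonhole principle; call them a and b.
Their difference a − b is then a multiple of 17.

Yes.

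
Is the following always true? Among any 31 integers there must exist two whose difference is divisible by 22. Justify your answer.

True.

There are exactly 22 possible remainders on division by 22.
Placing 31 integers into 22 classes, some class receives at least two — say a and b.
Equal remainders mean a − b ≡ 0 (mod 22), so 22 divides their difference.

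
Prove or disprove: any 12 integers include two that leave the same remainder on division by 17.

Consider the 12 integers 37, 38, …, 48. They lie in distinct residue classes modulo 17, since 12 ≤ 17.
Hence this collection has no pair with equal remainders mod 17, disproving the claim.

No, the set {37, 38, 39, 40, 41, 42, 43, 44, 45, 46, 47, 48} is a counterexample.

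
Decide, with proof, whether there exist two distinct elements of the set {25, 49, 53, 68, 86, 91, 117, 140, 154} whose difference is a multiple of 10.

No such pair exists.

Two integers differ by a multiple of 10 exactly when they have the same residue mod 10. The residues are 25↦5, 49↦9, 53↦3, 68↦8, 86↦6, 91↦1, 117↦7, 140↦0, 154↦4.
All 9 residues are distinct, so no two elements differ by a multiple of 10.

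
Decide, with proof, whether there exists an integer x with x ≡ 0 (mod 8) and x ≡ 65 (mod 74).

gcd(8, 74) = 2. If x ≡ 0 (mod 8) and x ≡ 65 (mod 74), then x ≡ 0 (mod 2) and x ≡ 65 (mod 2).
But 0 mod 2 = 0 while 65 mod 2 = 1, a contradiction.
Hence the system has no solution.

There is no such integer.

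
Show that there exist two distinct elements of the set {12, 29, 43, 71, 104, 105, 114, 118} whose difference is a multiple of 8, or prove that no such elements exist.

Residues mod 8: 12↦4, 29↦5, 43↦3, 71↦7, 104↦0, 105↦1, 114↦2, 118↦6.
These 8 residues are pairwise different, hence no difference of two elements is divisible by 8.

No, no such pair exists.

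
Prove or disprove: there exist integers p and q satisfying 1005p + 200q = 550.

gcd(1005, 200) = 5, and 5 divides 550, so integer solutions exist.
Dividing through by 5 reduces the equation to 201p + 40q = 110.
Euclidean algorithm: 201 = 5·40 + 1, 40 = 40·1 + 0.
Working back up the chain: 1 = 201 − 5·40. So 201·1 + 40·(-5) = 1.
Scaling by 110 gives the particular solution (p, q) = (110, -550).
Shifting by a multiple of (40, −201) keeps it a solution: p = 110 − 2·40 = 30, q = -550 + 2·201 = -148.
Check: 1005·30 + 200·(-148) = 30150 − 29600 = 550. ✓

p = 30, q = -148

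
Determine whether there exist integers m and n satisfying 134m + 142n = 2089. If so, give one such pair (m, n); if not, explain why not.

There are no such integers.

Both 134 and 142 are divisible by gcd(134, 142) = 2, hence so is any combination 134m + 142n.
However 2089 leaves remainder 1 on division by 2.
Hence no integers m, n satisfy the equation.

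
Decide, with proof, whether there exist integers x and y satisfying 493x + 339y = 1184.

493 and 339 are coprime, so 493x + 339y ranges over all of ℤ.
Run the Euclidean algorithm on 493 and 339: 493 = 1·339 + 154, 339 = 2·154 + 31, 154 = 4·31 + 30, 31 = 1·30 + 1, 30 = 30·1 + 0.
Unwinding: 1 = 31 − 1·30 = 31 − (154 − 4·31) = −154 + 5·31 = −154 + 5·(339 − 2·154) = 5·339 − 11·154 = 5·339 − 11·(493 − 1·339) = −11·493 + 16·339, i.e. 493·(-11) + 339·16 = 1.
Scaling by 1184 gives the particular solution (x, y) = (-13024, 18944).
The general solution is x = -13024 + 339k, y = 18944 − 493k; taking k = 39 gives the smaller pair x = 197, y = -283.
Check: 493·197 + 339·(-283) = 97121 − 95937 = 1184. ✓

x = 197, y = -283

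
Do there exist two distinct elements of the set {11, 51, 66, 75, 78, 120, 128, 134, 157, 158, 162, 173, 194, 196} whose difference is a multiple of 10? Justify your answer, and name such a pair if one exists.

Reduce each element mod 10: 11↦1, 51↦1, 66↦6, 75↦5, 78↦8, 120↦0, 128↦8, 134↦4, 157↦7, 158↦8, 162↦2, 173↦3, 194↦4, 196↦6. The residue 1 repeats (at 11 and 51), and 51 − 11 = 40 = 4·10.

The pair (11, 51) works.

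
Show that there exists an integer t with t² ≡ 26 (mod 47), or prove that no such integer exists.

No such integer exists.

Apply Euler's criterion with the prime 47: 26 is a quadratic residue iff 26^23 ≡ 1 (mod 47), and a non-residue iff it is ≡ −1.
Repeated squaring mod 47: 26^2 = 676 ≡ 18; 26^4 ≡ 18² = 324 ≡ 42; 26^8 ≡ 42² = 1764 ≡ 25; 26^16 ≡ 25² = 625 ≡ 14.
Since 23 = 16 + 4 + 2 + 1, 26^23 ≡ 14 · 42 · 18 · 26; multiplying out mod 47: 14·42 = 588 ≡ 24, then 24·18 = 432 ≡ 9, then 9·26 = 234 ≡ 46. Thus 26^23 ≡ 46 ≡ −1 (mod 47).
By Euler's criterion 26 is a quadratic non-residue mod 47: no t satisfies t² ≡ 26 (mod 47).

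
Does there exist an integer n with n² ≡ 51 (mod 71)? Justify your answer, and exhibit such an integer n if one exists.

No, no such integer exists.

71 is prime, so by Euler's criterion 51 is a square mod 71 iff 51^((71−1)/2) = 51^35 ≡ 1 (mod 71).
Repeated squaring mod 71: 51^2 = 2601 ≡ 45; 51^4 ≡ 45² = 2025 ≡ 37; 51^8 ≡ 37² = 1369 ≡ 20; 51^16 ≡ 20² = 400 ≡ 45; 51^32 ≡ 45² = 2025 ≡ 37.
Since 35 = 32 + 2 + 1, 51^35 ≡ 37 · 45 · 51; multiplying out mod 71: 37·45 = 1665 ≡ 32, then 32·51 = 1632 ≡ 70. Thus 51^35 ≡ 70 ≡ −1 (mod 71).
By Euler's criterion 51 is a quadratic non-residue mod 71: no n satisfies n² ≡ 51 (mod 71).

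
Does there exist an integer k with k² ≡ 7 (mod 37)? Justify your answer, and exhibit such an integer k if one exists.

k = 9

Take k = 9. Then 9² = 81 = 2·37 + 7, so 9² ≡ 7 (mod 37).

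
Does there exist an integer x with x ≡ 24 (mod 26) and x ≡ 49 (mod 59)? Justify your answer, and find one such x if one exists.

x = 934

gcd(26, 59) = 1, so the Chinese Remainder Theorem guarantees exactly one residue class mod 1534 satisfying both.
Write x = 24 + 26t and require 24 + 26t ≡ 49 (mod 59), i.e. 26t ≡ 25 (mod 59).
Since 26·25 = 650 = 11·59 + 1, the inverse of 26 mod 59 is 25.
Multiplying by 25: t ≡ 25·25 = 625 ≡ 35 (mod 59).
Taking t = 35 gives x = 24 + 26·35 = 934.
Verify: 934 = 35·26 + 24 and 934 = 15·59 + 49. ✓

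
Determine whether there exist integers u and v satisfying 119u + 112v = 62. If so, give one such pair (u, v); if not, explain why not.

Any value of 119u + 112v is a multiple of gcd(119, 112) = 7.
But 62 is not a multiple of 7 (it leaves remainder 6).
Hence no integers u, v satisfy the equation.

No such integers exist.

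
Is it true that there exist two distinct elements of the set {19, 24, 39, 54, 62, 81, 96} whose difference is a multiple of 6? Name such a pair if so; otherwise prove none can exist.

24 and 54 are such a pair.

Both 24 and 54 leave remainder 0 on division by 6; their difference 30 = 5·6 is a multiple of 6.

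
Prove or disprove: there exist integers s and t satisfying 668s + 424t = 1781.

gcd(668, 424) = 4, so every integer of the form 668s + 424t is a multiple of 4.
But 1781 is not a multiple of 4 (it leaves remainder 1).
Hence no integers s, t satisfy the equation.

No, no such integers exist.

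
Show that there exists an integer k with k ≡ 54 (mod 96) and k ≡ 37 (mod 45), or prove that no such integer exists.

No, no such integer exists.

Both moduli are multiples of 3 = gcd(96, 45), so any solution would satisfy k ≡ 54 and k ≡ 37 modulo 3 simultaneously.
These are incompatible: 54 − 37 = 17 is not divisible by 3.
Therefore no such k exists.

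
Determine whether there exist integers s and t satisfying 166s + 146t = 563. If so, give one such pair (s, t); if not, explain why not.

Both 166 and 146 are divisible by gcd(166, 146) = 2, hence so is any combination 166s + 146t.
But 563 = 2·281 + 1, so 2 ∤ 563.
Therefore 166s + 146t = 563 has no solution in integers.

No such integers exist.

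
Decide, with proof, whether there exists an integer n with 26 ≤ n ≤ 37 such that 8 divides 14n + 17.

No, no such integer n in that range exists.

The values of 14n + 17 for n = 26, 27, …, 37 are 381, 395, 409, 423, 437, 451, 465, 479, 493, 507, 521, 535; reduced mod 8 these are 5, 3, 1, 7, 5, 3, 1, 7, 5, 3, 1, 7.
Since 0 is absent from this list, 8 ∤ 14n + 17 for every n with 26 ≤ n ≤ 37.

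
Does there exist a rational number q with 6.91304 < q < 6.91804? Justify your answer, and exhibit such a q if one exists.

q = 83/12

Scale by 12: the interval becomes (82.95648, 83.01648), which contains the integer 83.
Dividing back, 6.91304 < 83/12 < 6.91804, and 83/12 is rational.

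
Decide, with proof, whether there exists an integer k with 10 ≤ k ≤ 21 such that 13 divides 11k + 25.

At k = 19 we get 11·19 + 25 = 234, and 234 = 13·18.

k = 19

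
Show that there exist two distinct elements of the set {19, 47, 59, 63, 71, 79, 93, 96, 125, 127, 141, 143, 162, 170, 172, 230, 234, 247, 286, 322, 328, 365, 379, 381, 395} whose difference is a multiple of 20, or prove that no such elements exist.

Yes: 19 and 59.

Reduce each element mod 20: 19↦19, 47↦7, 59↦19, 63↦3, 71↦11, 79↦19, 93↦13, 96↦16, 125↦5, 127↦7, 141↦1, 143↦3, 162↦2, 170↦10, 172↦12, 230↦10, 234↦14, 247↦7, 286↦6, 322↦2, 328↦8, 365↦5, 379↦19, 381↦1, 395↦15. The residue 19 repeats (at 19 and 59), and 59 − 19 = 40 = 2·20.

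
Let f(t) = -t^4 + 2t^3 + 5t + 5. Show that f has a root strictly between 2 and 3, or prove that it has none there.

Yes, f has a root in the interval.

f(2) = 15 and f(3) = -7, which have opposite signs.
Since f is a polynomial it is continuous on [2, 3].
By the Intermediate Value Theorem, f takes the value 0 somewhere in the open interval.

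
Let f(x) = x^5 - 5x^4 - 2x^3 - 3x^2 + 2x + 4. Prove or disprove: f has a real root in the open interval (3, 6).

Such a root exists.

f(3) = -233 and f(6) = 772, which have opposite signs.
As a polynomial, f is continuous on every closed interval.
By the Intermediate Value Theorem, f takes the value 0 somewhere in the open interval.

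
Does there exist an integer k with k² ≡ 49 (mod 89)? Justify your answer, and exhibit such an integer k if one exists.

k = 82

k = 82 works: 82² = 6724, and 6724 − 49 = 6675 = 75·89.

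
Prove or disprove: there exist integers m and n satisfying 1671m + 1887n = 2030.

No such integers exist.

gcd(1671, 1887) = 3, so every integer of the form 1671m + 1887n is a multiple of 3.
However 2030 leaves remainder 2 on division by 3.
Hence no integers m, n satisfy the equation.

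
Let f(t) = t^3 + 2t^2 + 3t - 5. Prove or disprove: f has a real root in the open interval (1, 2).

No.

f(1) = 1 and f(2) = 17, both positive.
f'(t) = 3t^2 + 4t + 3 has discriminant 4² − 4·3·3 = -20 < 0, so f' has no real roots and is positive for every real t.
So f is strictly increasing; between 1 and 2 its values lie between f(1) = 1 and f(2) = 17, all positive. Therefore f has no root in (1, 2).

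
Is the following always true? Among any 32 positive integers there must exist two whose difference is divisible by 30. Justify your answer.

Yes, this is always true.

Each integer lies in one of the 30 residue classes modulo 30.
With 32 integers and only 30 classes, the pigeonhole principle forces two of them, say a and b, into the same class.
Their difference a − b is then a multiple of 30.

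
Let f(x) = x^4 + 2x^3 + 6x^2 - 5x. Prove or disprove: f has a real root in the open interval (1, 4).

No.

f(1) = 4 and f(4) = 460, both positive, so a sign-change argument is unavailable; we show f keeps this sign on the whole interval.
Shift to the endpoint 1: with x = 1 + u (0 < u < 3), one computes f(1 + u) = u^4 + 6u^3 + 18u^2 + 17u + 4.
All 5 nonzero coefficients of this polynomial in u are positive; hence for u > 0 the value is a sum of positive terms (the constant 4 among them).
Therefore f(x) > 0 throughout (1, 4), and f has no zero there.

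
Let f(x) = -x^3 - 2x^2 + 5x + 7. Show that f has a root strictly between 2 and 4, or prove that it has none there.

f(2) = 1 and f(4) = -69, which have opposite signs.
As a polynomial, f is continuous on every closed interval.
By the Intermediate Value Theorem, f takes the value 0 somewhere in the open interval.

Such a root exists.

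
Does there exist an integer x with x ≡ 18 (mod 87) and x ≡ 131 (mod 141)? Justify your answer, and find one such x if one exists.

gcd(87, 141) = 3. If x ≡ 18 (mod 87) and x ≡ 131 (mod 141), then x ≡ 18 (mod 3) and x ≡ 131 (mod 3).
But 18 mod 3 = 0 while 131 mod 3 = 2, a contradiction.
So no integer satisfies both congruences.

No, no such integer exists.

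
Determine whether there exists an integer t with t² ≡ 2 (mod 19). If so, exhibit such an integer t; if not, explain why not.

Since (19 − t)² ≡ t² (mod 19), it suffices to square t = 0, 1, …, 9: the residues are 0, 1, 4, 9, 16, 6, 17, 11, 7, 5.
The set of squares mod 19 is therefore {0, 1, 4, 5, 6, 7, 9, 11, 16, 17}, which does not contain 2.
Therefore t² ≡ 2 (mod 19) has no solution.

There is no such integer.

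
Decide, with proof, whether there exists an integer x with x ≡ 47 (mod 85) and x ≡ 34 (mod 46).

gcd(85, 46) = 1, so the Chinese Remainder Theorem guarantees exactly one residue class mod 3910 satisfying both.
Write x = 47 + 85t and require 47 + 85t ≡ 34 (mod 46), i.e. 85t ≡ 33 (mod 46).
85 ≡ 39 (mod 46), so this reads 39t ≡ 33 (mod 46). Note 39·13 = 507 ≡ 1 (mod 46) (as 507 − 1 = 11·46), so 39⁻¹ ≡ 13.
Therefore t ≡ 13·33 = 429 ≡ 15 (mod 46).
Taking t = 15 gives x = 47 + 85·15 = 1322.
Check: 1322 mod 85 = 47, 1322 mod 46 = 34. ✓

x = 1322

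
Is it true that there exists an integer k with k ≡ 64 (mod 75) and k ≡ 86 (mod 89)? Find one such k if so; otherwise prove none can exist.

k = 4714

gcd(75, 89) = 1, so the Chinese Remainder Theorem guarantees exactly one residue class mod 6675 satisfying both.
Write k = 64 + 75t and require 64 + 75t ≡ 86 (mod 89), i.e. 75t ≡ 22 (mod 89).
To invert 75 modulo 89: 89 = 1·75 + 14, 75 = 5·14 + 5, 14 = 2·5 + 4, 5 = 1·4 + 1, 4 = 4·1 + 0, and unwinding, 1 = 5 − 1·4 = 5 − (14 − 2·5) = −14 + 3·5 = −14 + 3·(75 − 5·14) = 3·75 − 16·14 = 3·75 − 16·(89 − 1·75) = −16·89 + 19·75. Thus 75⁻¹ ≡ 19 (mod 89).
Multiplying by 19: t ≡ 19·22 = 418 ≡ 62 (mod 89).
Taking t = 62 gives k = 64 + 75·62 = 4714.
Check: 4714 mod 75 = 64, 4714 mod 89 = 86. ✓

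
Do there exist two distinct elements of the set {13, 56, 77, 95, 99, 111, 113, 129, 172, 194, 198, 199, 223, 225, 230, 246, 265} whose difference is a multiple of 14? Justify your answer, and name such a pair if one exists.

13 and 111 are such a pair.

13 mod 14 = 13 and 111 mod 14 = 13, so 111 − 13 = 98 = 7·14.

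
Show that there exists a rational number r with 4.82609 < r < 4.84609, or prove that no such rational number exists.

Scale by 6: the interval becomes (28.95654, 29.07654), which contains the integer 29.
Dividing back, 4.82609 < 29/6 < 4.84609, and 29/6 is rational.

r = 29/6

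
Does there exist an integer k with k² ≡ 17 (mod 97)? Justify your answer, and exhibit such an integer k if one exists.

No such integer exists.

97 is prime, so by Euler's criterion 17 is a square mod 97 iff 17^((97−1)/2) = 17^48 ≡ 1 (mod 97).
Squaring successively (mod 97): 17^2 = 289 ≡ 95; 17^4 ≡ 95² = 9025 ≡ 4; 17^8 ≡ 4² = 16 ≡ 16; 17^16 ≡ 16² = 256 ≡ 62; 17^32 ≡ 62² = 3844 ≡ 61.
Since 48 = 32 + 16, 17^48 ≡ 61 · 62; multiplying out mod 97: 61·62 = 3782 ≡ 96. Thus 17^48 ≡ 96 ≡ −1 (mod 97).
The value −1 means 17 is a non-residue modulo 97, so k² ≡ 17 (mod 97) is impossible.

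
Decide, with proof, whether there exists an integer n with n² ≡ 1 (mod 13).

n = 1

Take n = 1. Then 1² = 1, and since 0 ≤ 1 < 13 this is already reduced: 1² ≡ 1 (mod 13).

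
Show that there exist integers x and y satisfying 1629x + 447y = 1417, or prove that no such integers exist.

Both 1629 and 447 are divisible by gcd(1629, 447) = 3, hence so is any combination 1629x + 447y.
But 1417 = 3·472 + 1, so 3 ∤ 1417.
Hence no integers x, y satisfy the equation.

There are no such integers.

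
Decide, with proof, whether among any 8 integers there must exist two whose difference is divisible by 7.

Yes.

Each integer lies in one of the 7 residue classes modulo 7.
Placing 8 integers into 7 classes, some class receives at least two — say a and b.
Then a ≡ b (mod 7), i.e. 7 ∣ (a − b).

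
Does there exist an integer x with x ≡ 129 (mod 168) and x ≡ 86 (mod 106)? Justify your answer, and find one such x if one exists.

gcd(168, 106) = 2. If x ≡ 129 (mod 168) and x ≡ 86 (mod 106), then x ≡ 129 (mod 2) and x ≡ 86 (mod 2).
These are incompatible: 129 − 86 = 43 is not divisible by 2.
Therefore no such x exists.

No, no such integer exists.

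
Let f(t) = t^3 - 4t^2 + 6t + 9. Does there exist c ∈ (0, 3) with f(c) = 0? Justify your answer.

f has no root in that interval.

Evaluate at the endpoints: f(0) = 9, f(3) = 18 — same sign (positive).
The derivative f'(t) = 3t^2 - 8t + 6 is a quadratic with discriminant (-8)² − 4·3·6 = -8 < 0; it never vanishes, so it is always positive (sign of the leading coefficient).
Hence f is strictly increasing on ℝ, and in particular on [0, 3]. A strictly monotone function with same-sign endpoint values stays positive on the whole interval, so f has no zero in (0, 3).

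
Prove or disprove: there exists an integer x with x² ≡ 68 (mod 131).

No, no such integer exists.

131 is prime, so by Euler's criterion 68 is a square mod 131 iff 68^((131−1)/2) = 68^65 ≡ 1 (mod 131).
Repeated squaring mod 131: 68^2 = 4624 ≡ 39; 68^4 ≡ 39² = 1521 ≡ 80; 68^8 ≡ 80² = 6400 ≡ 112; 68^16 ≡ 112² = 12544 ≡ 99; 68^32 ≡ 99² = 9801 ≡ 107; 68^64 ≡ 107² = 11449 ≡ 52.
Since 65 = 64 + 1, 68^65 ≡ 52 · 68; multiplying out mod 131: 52·68 = 3536 ≡ 130. Thus 68^65 ≡ 130 ≡ −1 (mod 131).
The value −1 means 68 is a non-residue modulo 131, so x² ≡ 68 (mod 131) is impossible.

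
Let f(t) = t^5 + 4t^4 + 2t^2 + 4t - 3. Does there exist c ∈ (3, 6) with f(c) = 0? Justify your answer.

f has no root in that interval.

f(3) = 594 and f(6) = 13053, both positive, so a sign-change argument is unavailable; we show f keeps this sign on the whole interval.
Shift to the endpoint 3: with t = 3 + u (0 < u < 3), one computes f(3 + u) = u^5 + 19u^4 + 138u^3 + 488u^2 + 853u + 594.
All 6 nonzero coefficients of this polynomial in u are positive; hence for u > 0 the value is a sum of positive terms (the constant 594 among them).
Therefore f(t) > 0 throughout (3, 6), and f has no zero there.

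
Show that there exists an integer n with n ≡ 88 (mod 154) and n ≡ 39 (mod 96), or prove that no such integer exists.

gcd(154, 96) = 2. If n ≡ 88 (mod 154) and n ≡ 39 (mod 96), then n ≡ 88 (mod 2) and n ≡ 39 (mod 2).
These are incompatible: 88 − 39 = 49 is not divisible by 2.
Hence the system has no solution.

No such integer exists.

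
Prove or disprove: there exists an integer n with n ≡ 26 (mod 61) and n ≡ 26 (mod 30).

The moduli 61 and 30 are coprime, so by the Chinese Remainder Theorem a unique solution modulo 1830 exists.
Any solution of the first congruence is n = 26 + 61t; substituting into the second, 61t ≡ 26 − 26 ≡ 0 (mod 30).
61 ≡ 1 (mod 30), so this reads 1t ≡ 0 (mod 30). t = 0 satisfies this.
With t = 0: n = 26 + 61·0 = 26.
Check: 26 mod 61 = 26, 26 mod 30 = 26. ✓

n = 26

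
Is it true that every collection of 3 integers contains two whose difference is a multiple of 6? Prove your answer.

No, the set {6, 7, 8} is a counterexample.

Take the 3 consecutive integers 6, 7, 8: their residues mod 6 are all distinct because 3 ≤ 6.
Any two of them differ by at most 2 < 6 and by at least 1, so no difference is a multiple of 6.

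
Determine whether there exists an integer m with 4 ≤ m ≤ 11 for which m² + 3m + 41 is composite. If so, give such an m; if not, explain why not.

m = 5

At m = 5: 5² + 3·5 + 41 = 81 = 3·27, which is composite.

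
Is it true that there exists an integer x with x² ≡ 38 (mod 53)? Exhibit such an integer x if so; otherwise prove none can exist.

x = 41

Take x = 41. Then 41² = 1681 = 31·53 + 38, so 41² ≡ 38 (mod 53).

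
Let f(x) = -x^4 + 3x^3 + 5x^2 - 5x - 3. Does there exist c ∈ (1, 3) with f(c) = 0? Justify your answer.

f(1) = -1 and f(3) = 27, which have opposite signs.
Since f is a polynomial it is continuous on [1, 3].
By the Intermediate Value Theorem, f takes the value 0 somewhere in the open interval.

Such a root exists.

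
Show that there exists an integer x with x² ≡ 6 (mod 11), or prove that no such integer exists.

Computing x² mod 11 for x = 0, 1, …, 5 (enough, by the symmetry x ↦ 11 − x) gives 0, 1, 4, 9, 5, 3.
So the quadratic residues mod 11 are {0, 1, 3, 4, 5, 9}, and 6 is not among them.
Therefore x² ≡ 6 (mod 11) has no solution.

No such integer exists.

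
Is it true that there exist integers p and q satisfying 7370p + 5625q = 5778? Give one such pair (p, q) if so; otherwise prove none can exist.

No such integers exist.

Any value of 7370p + 5625q is a multiple of gcd(7370, 5625) = 5.
However 5778 leaves remainder 3 on division by 5.
Hence no integers p, q satisfy the equation.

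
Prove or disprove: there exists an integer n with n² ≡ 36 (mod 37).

Take n = 31. Then 31² = 961 = 25·37 + 36, so 31² ≡ 36 (mod 37).

n = 31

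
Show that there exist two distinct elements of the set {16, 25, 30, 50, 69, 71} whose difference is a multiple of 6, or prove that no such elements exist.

There is no such pair.

Residues mod 6: 16↦4, 25↦1, 30↦0, 50↦2, 69↦3, 71↦5.
All 6 residues are distinct, so no two elements differ by a multiple of 6.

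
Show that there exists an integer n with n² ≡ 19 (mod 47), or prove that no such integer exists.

47 is prime, so by Euler's criterion 19 is a square mod 47 iff 19^((47−1)/2) = 19^23 ≡ 1 (mod 47).
Repeated squaring mod 47: 19^2 = 361 ≡ 32; 19^4 ≡ 32² = 1024 ≡ 37; 19^8 ≡ 37² = 1369 ≡ 6; 19^16 ≡ 6² = 36 ≡ 36.
Since 23 = 16 + 4 + 2 + 1, 19^23 ≡ 36 · 37 · 32 · 19; multiplying out mod 47: 36·37 = 1332 ≡ 16, then 16·32 = 512 ≡ 42, then 42·19 = 798 ≡ 46. Thus 19^23 ≡ 46 ≡ −1 (mod 47).
The value −1 means 19 is a non-residue modulo 47, so n² ≡ 19 (mod 47) is impossible.

No, no such integer exists.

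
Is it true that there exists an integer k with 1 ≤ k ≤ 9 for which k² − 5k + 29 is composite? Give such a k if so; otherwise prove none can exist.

k = 1

At k = 1: 1² − 5·1 + 29 = 25 = 5·5, which is composite.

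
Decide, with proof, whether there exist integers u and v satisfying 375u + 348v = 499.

No such integers exist.

Both 375 and 348 are divisible by gcd(375, 348) = 3, hence so is any combination 375u + 348v.
However 499 leaves remainder 1 on division by 3.
Therefore 375u + 348v = 499 has no solution in integers.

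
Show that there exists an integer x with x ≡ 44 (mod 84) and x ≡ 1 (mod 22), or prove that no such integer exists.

Reduce both congruences modulo 2, which divides 84 and 22: they say x ≡ 44 (mod 2) and x ≡ 1 (mod 2).
These are incompatible: 44 − 1 = 43 is not divisible by 2.
Hence the system has no solution.

No, no such integer exists.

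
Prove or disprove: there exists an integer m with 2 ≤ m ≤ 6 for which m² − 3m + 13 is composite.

The values for m = 2, 3, …, 6 are 11, 13, 17, 23, 31, and each of these is prime.
So no value in the range makes the expression composite.

There is no such integer m in that range.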